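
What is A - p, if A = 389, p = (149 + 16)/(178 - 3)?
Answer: 13582/35 ≈ 388.06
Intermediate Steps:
p = 33/35 (p = 165/175 = 165*(1/175) = 33/35 ≈ 0.94286)
A - p = 389 - 1*33/35 = 389 - 33/35 = 13582/35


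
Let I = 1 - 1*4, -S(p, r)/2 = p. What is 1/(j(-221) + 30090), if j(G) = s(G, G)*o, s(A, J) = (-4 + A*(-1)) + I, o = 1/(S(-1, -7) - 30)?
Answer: 14/421153 ≈ 3.3242e-5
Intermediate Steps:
S(p, r) = -2*p
I = -3 (I = 1 - 4 = -3)
o = -1/28 (o = 1/(-2*(-1) - 30) = 1/(2 - 30) = 1/(-28) = -1/28 ≈ -0.035714)
s(A, J) = -7 - A (s(A, J) = (-4 + A*(-1)) - 3 = (-4 - A) - 3 = -7 - A)
j(G) = ¼ + G/28 (j(G) = (-7 - G)*(-1/28) = ¼ + G/28)
1/(j(-221) + 30090) = 1/((¼ + (1/28)*(-221)) + 30090) = 1/((¼ - 221/28) + 30090) = 1/(-107/14 + 30090) = 1/(421153/14) = 14/421153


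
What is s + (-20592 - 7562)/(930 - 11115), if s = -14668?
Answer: -21337918/1455 ≈ -14665.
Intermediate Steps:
s + (-20592 - 7562)/(930 - 11115) = -14668 + (-20592 - 7562)/(930 - 11115) = -14668 - 28154/(-10185) = -14668 - 28154*(-1/10185) = -14668 + 4022/1455 = -21337918/1455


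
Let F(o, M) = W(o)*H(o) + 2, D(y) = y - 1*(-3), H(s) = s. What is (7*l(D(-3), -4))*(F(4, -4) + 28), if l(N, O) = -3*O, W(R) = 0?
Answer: 2520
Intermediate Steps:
D(y) = 3 + y (D(y) = y + 3 = 3 + y)
F(o, M) = 2 (F(o, M) = 0*o + 2 = 0 + 2 = 2)
(7*l(D(-3), -4))*(F(4, -4) + 28) = (7*(-3*(-4)))*(2 + 28) = (7*12)*30 = 84*30 = 2520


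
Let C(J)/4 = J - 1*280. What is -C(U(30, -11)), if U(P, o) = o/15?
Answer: 16844/15 ≈ 1122.9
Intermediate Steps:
U(P, o) = o/15 (U(P, o) = o*(1/15) = o/15)
C(J) = -1120 + 4*J (C(J) = 4*(J - 1*280) = 4*(J - 280) = 4*(-280 + J) = -1120 + 4*J)
-C(U(30, -11)) = -(-1120 + 4*((1/15)*(-11))) = -(-1120 + 4*(-11/15)) = -(-1120 - 44/15) = -1*(-16844/15) = 16844/15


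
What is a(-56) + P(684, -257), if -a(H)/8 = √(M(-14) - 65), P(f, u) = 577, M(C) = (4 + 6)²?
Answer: 577 - 8*√35 ≈ 529.67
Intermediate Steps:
M(C) = 100 (M(C) = 10² = 100)
a(H) = -8*√35 (a(H) = -8*√(100 - 65) = -8*√35)
a(-56) + P(684, -257) = -8*√35 + 577 = 577 - 8*√35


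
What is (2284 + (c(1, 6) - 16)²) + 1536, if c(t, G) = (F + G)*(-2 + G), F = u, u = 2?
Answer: 4076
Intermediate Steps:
F = 2
c(t, G) = (-2 + G)*(2 + G) (c(t, G) = (2 + G)*(-2 + G) = (-2 + G)*(2 + G))
(2284 + (c(1, 6) - 16)²) + 1536 = (2284 + ((-4 + 6²) - 16)²) + 1536 = (2284 + ((-4 + 36) - 16)²) + 1536 = (2284 + (32 - 16)²) + 1536 = (2284 + 16²) + 1536 = (2284 + 256) + 1536 = 2540 + 1536 = 4076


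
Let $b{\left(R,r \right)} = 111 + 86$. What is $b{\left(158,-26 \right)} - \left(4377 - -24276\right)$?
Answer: $-28456$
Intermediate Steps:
$b{\left(R,r \right)} = 197$
$b{\left(158,-26 \right)} - \left(4377 - -24276\right) = 197 - \left(4377 - -24276\right) = 197 - \left(4377 + 24276\right) = 197 - 28653 = -28456$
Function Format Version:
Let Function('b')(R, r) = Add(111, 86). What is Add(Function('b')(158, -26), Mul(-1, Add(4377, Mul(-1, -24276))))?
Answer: -28456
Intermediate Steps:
Function('b')(R, r) = 197
Add(Function('b')(158, -26), Mul(-1, Add(4377, Mul(-1, -24276)))) = Add(197, Mul(-1, Add(4377, Mul(-1, -24276)))) = Add(197, Mul(-1, Add(4377, 24276))) = Add(197, Mul(-1, 28653)) = Add(197, -28653) = -28456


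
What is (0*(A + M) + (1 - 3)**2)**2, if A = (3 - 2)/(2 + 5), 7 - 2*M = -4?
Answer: 16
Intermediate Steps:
M = 11/2 (M = 7/2 - 1/2*(-4) = 7/2 + 2 = 11/2 ≈ 5.5000)
A = 1/7 ≈ 0.14286
(0*(A + M) + (1 - 3)**2)**2 = (0*(1/7 + 11/2) + (1 - 3)**2)**2 = (0*(79/14) + (-2)**2)**2 = (0 + 4)**2 = 4**2 = 16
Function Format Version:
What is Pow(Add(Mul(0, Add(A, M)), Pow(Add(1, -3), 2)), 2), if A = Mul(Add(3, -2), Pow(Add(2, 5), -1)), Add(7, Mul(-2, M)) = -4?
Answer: 16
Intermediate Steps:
M = Rational(11, 2) (M = Add(Rational(7, 2), Mul(Rational(-1, 2), -4)) = Add(Rational(7, 2), 2) = Rational(11, 2) ≈ 5.5000)
A = Rational(1, 7) (A = Mul(1, Pow(7, -1)) = Mul(1, Rational(1, 7)) = Rational(1, 7) ≈ 0.14286)
Pow(Add(Mul(0, Add(A, M)), Pow(Add(1, -3), 2)), 2) = Pow(Add(Mul(0, Add(Rational(1, 7), Rational(11, 2))), Pow(Add(1, -3), 2)), 2) = Pow(Add(Mul(0, Rational(79, 14)), Pow(-2, 2)), 2) = Pow(Add(0, 4), 2) = Pow(4, 2) = 16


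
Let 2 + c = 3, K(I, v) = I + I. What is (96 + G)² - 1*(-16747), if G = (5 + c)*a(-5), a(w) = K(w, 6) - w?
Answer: 21103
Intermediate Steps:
K(I, v) = 2*I
a(w) = w (a(w) = 2*w - w = w)
c = 1 (c = -2 + 3 = 1)
G = -30 (G = (5 + 1)*(-5) = 6*(-5) = -30)
(96 + G)² - 1*(-16747) = (96 - 30)² - 1*(-16747) = 66² + 16747 = 4356 + 16747 = 21103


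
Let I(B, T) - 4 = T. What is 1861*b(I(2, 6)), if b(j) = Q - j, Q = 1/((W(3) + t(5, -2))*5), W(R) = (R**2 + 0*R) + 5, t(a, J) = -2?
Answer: -1114739/60 ≈ -18579.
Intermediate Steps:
W(R) = 5 + R**2 (W(R) = (R**2 + 0) + 5 = R**2 + 5 = 5 + R**2)
I(B, T) = 4 + T
Q = 1/60 (Q = 1/(((5 + 3**2) - 2)*5) = 1/(((5 + 9) - 2)*5) = 1/((14 - 2)*5) = 1/(12*5) = 1/60 ≈ 0.016667)
b(j) = 1/60 - j
1861*b(I(2, 6)) = 1861*(1/60 - (4 + 6)) = 1861*(1/60 - 1*10) = 1861*(1/60 - 10) = 1861*(-599/60) = -1114739/60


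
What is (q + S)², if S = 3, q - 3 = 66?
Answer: 5184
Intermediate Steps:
q = 69 (q = 3 + 66 = 69)
(q + S)² = (69 + 3)² = 72² = 5184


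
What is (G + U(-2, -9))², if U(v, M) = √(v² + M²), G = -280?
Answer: (280 - √85)² ≈ 73322.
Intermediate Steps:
U(v, M) = √(M² + v²)
(G + U(-2, -9))² = (-280 + √((-9)² + (-2)²))² = (-280 + √(81 + 4))² = (-280 + √85)²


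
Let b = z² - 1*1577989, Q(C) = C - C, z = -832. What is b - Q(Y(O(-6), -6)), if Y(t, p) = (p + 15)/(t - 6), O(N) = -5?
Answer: -885765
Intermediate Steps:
Y(t, p) = (15 + p)/(-6 + t)
Q(C) = 0
b = -885765 (b = (-832)² - 1*1577989 = 692224 - 1577989 = -885765)
b - Q(Y(O(-6), -6)) = -885765 - 1*0 = -885765 + 0 = -885765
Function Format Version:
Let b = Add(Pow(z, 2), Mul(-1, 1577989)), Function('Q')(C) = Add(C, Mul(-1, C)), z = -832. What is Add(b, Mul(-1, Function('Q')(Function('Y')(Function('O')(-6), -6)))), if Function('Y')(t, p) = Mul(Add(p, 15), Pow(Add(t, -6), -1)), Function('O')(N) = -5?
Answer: -885765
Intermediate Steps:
Function('Y')(t, p) = Mul(Pow(Add(-6, t), -1), Add(15, p)) (Function('Y')(t, p) = Mul(Add(15, p), Pow(Add(-6, t), -1)) = Mul(Pow(Add(-6, t), -1), Add(15, p)))
Function('Q')(C) = 0
b = -885765 (b = Add(Pow(-832, 2), Mul(-1, 1577989)) = Add(692224, -1577989) = -885765)
Add(b, Mul(-1, Function('Q')(Function('Y')(Function('O')(-6), -6)))) = Add(-885765, Mul(-1, 0)) = Add(-885765, 0) = -885765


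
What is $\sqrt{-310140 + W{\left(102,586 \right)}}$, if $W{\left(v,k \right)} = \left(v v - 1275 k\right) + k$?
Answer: $10 i \sqrt{10463} \approx 1022.9 i$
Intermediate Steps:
$W{\left(v,k \right)} = v^{2} - 1274 k$ ($W{\left(v,k \right)} = \left(v^{2} - 1275 k\right) + k = v^{2} - 1274 k$)
$\sqrt{-310140 + W{\left(102,586 \right)}} = \sqrt{-310140 + \left(102^{2} - 746564\right)} = \sqrt{-310140 + \left(10404 - 746564\right)} = \sqrt{-310140 - 736160} = \sqrt{-1046300} = 10 i \sqrt{10463}$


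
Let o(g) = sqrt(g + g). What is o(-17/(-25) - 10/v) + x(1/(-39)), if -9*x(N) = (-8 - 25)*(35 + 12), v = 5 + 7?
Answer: 517/3 + I*sqrt(69)/15 ≈ 172.33 + 0.55377*I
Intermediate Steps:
v = 12
x(N) = 517/3 (x(N) = -(-8 - 25)*(35 + 12)/9 = -(-11)*47/3 = -1/9*(-1551) = 517/3)
o(g) = sqrt(2)*sqrt(g) (o(g) = sqrt(2*g) = sqrt(2)*sqrt(g))
o(-17/(-25) - 10/v) + x(1/(-39)) = sqrt(2)*sqrt(-17/(-25) - 10/12) + 517/3 = sqrt(2)*sqrt(-17*(-1/25) - 10*1/12) + 517/3 = sqrt(2)*sqrt(17/25 - 5/6) + 517/3 = sqrt(2)*sqrt(-23/150) + 517/3 = sqrt(2)*(I*sqrt(138)/30) + 517/3 = I*sqrt(69)/15 + 517/3 = 517/3 + I*sqrt(69)/15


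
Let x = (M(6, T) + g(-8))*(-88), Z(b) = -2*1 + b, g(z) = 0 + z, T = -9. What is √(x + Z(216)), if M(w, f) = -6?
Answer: √1446 ≈ 38.026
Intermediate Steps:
g(z) = z
Z(b) = -2 + b
x = 1232 (x = (-6 - 8)*(-88) = -14*(-88) = 1232)
√(x + Z(216)) = √(1232 + (-2 + 216)) = √(1232 + 214) = √1446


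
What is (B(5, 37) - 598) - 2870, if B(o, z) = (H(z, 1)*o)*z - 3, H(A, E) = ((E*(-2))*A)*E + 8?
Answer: -15681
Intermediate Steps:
H(A, E) = 8 - 2*A*E**2 (H(A, E) = ((-2*E)*A)*E + 8 = (-2*A*E)*E + 8 = -2*A*E**2 + 8 = 8 - 2*A*E**2)
B(o, z) = -3 + o*z*(8 - 2*z) (B(o, z) = ((8 - 2*z*1**2)*o)*z - 3 = ((8 - 2*z*1)*o)*z - 3 = ((8 - 2*z)*o)*z - 3 = (o*(8 - 2*z))*z - 3 = o*z*(8 - 2*z) - 3 = -3 + o*z*(8 - 2*z))
(B(5, 37) - 598) - 2870 = ((-3 - 2*5*37*(-4 + 37)) - 598) - 2870 = ((-3 - 2*5*37*33) - 598) - 2870 = ((-3 - 12210) - 598) - 2870 = (-12213 - 598) - 2870 = -12811 - 2870 = -15681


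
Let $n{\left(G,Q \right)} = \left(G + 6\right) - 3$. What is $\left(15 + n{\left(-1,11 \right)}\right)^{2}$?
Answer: $289$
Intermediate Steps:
$n{\left(G,Q \right)} = 3 + G$ ($n{\left(G,Q \right)} = \left(6 + G\right) - 3 = 3 + G$)
$\left(15 + n{\left(-1,11 \right)}\right)^{2} = \left(15 + \left(3 - 1\right)\right)^{2} = \left(15 + 2\right)^{2} = 17^{2} = 289$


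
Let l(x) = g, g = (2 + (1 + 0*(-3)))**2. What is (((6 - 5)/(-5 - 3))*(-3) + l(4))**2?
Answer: 5625/64 ≈ 87.891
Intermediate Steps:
g = 9 (g = (2 + (1 + 0))**2 = (2 + 1)**2 = 3**2 = 9)
l(x) = 9
(((6 - 5)/(-5 - 3))*(-3) + l(4))**2 = (((6 - 5)/(-5 - 3))*(-3) + 9)**2 = ((1/(-8))*(-3) + 9)**2 = ((1*(-1/8))*(-3) + 9)**2 = (-1/8*(-3) + 9)**2 = (3/8 + 9)**2 = (75/8)**2 = 5625/64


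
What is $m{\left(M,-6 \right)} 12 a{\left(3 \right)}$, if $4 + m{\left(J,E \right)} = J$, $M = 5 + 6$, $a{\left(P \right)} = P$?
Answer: $252$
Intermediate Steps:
$M = 11$
$m{\left(J,E \right)} = -4 + J$
$m{\left(M,-6 \right)} 12 a{\left(3 \right)} = \left(-4 + 11\right) 12 \cdot 3 = 7 \cdot 12 \cdot 3 = 84 \cdot 3 = 252$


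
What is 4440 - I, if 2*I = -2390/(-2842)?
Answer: 12617285/2842 ≈ 4439.6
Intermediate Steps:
I = 1195/2842 (I = (-2390/(-2842))/2 = (-2390*(-1/2842))/2 = (½)*(1195/1421) = 1195/2842 ≈ 0.42048)
4440 - I = 4440 - 1*1195/2842 = 4440 - 1195/2842 = 12617285/2842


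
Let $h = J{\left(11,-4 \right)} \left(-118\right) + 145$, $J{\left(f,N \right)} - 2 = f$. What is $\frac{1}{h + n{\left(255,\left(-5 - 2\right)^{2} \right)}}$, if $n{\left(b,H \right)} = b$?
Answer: $- \frac{1}{1134} \approx -0.00088183$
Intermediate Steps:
$J{\left(f,N \right)} = 2 + f$
$h = -1389$ ($h = \left(2 + 11\right) \left(-118\right) + 145 = 13 \left(-118\right) + 145 = -1534 + 145 = -1389$)
$\frac{1}{h + n{\left(255,\left(-5 - 2\right)^{2} \right)}} = \frac{1}{-1389 + 255} = \frac{1}{-1134} = - \frac{1}{1134}$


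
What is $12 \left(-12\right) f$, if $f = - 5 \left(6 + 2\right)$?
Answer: $5760$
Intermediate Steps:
$f = -40$ ($f = \left(-5\right) 8 = -40$)
$12 \left(-12\right) f = 12 \left(-12\right) \left(-40\right) = \left(-144\right) \left(-40\right) = 5760$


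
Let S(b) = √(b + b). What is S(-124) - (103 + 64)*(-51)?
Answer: 8517 + 2*I*√62 ≈ 8517.0 + 15.748*I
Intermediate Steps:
S(b) = √2*√b (S(b) = √(2*b) = √2*√b)
S(-124) - (103 + 64)*(-51) = √2*√(-124) - (103 + 64)*(-51) = √2*(2*I*√31) - 167*(-51) = 2*I*√62 - 1*(-8517) = 2*I*√62 + 8517 = 8517 + 2*I*√62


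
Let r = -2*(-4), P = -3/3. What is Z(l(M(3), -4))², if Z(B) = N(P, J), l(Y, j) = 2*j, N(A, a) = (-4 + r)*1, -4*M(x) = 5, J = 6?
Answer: 16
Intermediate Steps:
P = -1 (P = -3*⅓ = -1)
M(x) = -5/4 (M(x) = -¼*5 = -5/4)
r = 8
N(A, a) = 4 (N(A, a) = (-4 + 8)*1 = 4*1 = 4)
Z(B) = 4
Z(l(M(3), -4))² = 4² = 16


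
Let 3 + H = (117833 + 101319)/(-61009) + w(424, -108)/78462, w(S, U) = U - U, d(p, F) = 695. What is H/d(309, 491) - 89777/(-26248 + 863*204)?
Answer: -227465029003/373639859060 ≈ -0.60878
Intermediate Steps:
w(S, U) = 0
H = -402179/61009 (H = -3 + ((117833 + 101319)/(-61009) + 0/78462) = -3 + (219152*(-1/61009) + 0*(1/78462)) = -3 + (-219152/61009 + 0) = -3 - 219152/61009 = -402179/61009 ≈ -6.5921)
H/d(309, 491) - 89777/(-26248 + 863*204) = -402179/61009/695 - 89777/(-26248 + 863*204) = -402179/61009*1/695 - 89777/(-26248 + 176052) = -402179/42401255 - 89777/149804 = -402179/42401255 - 89777*1/149804 = -402179/42401255 - 5281/8812 = -227465029003/373639859060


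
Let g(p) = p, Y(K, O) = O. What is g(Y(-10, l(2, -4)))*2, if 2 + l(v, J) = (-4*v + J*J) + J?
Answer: 4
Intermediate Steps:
l(v, J) = -2 + J + J² - 4*v (l(v, J) = -2 + ((-4*v + J*J) + J) = -2 + ((-4*v + J²) + J) = -2 + ((J² - 4*v) + J) = -2 + (J + J² - 4*v) = -2 + J + J² - 4*v)
g(Y(-10, l(2, -4)))*2 = (-2 - 4 + (-4)² - 4*2)*2 = (-2 - 4 + 16 - 8)*2 = 2*2 = 4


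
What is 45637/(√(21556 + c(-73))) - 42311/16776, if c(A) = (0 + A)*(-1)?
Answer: -42311/16776 + 45637*√21629/21629 ≈ 307.79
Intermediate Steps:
c(A) = -A (c(A) = A*(-1) = -A)
45637/(√(21556 + c(-73))) - 42311/16776 = 45637/(√(21556 - 1*(-73))) - 42311/16776 = 45637/(√(21556 + 73)) - 42311*1/16776 = 45637/(√21629) - 42311/16776 = 45637*(√21629/21629) - 42311/16776 = 45637*√21629/21629 - 42311/16776 = -42311/16776 + 45637*√21629/21629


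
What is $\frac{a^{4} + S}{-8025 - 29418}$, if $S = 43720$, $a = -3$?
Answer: $- \frac{43801}{37443} \approx -1.1698$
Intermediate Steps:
$\frac{a^{4} + S}{-8025 - 29418} = \frac{\left(-3\right)^{4} + 43720}{-8025 - 29418} = \frac{81 + 43720}{-37443} = 43801 \left(- \frac{1}{37443}\right) = - \frac{43801}{37443}$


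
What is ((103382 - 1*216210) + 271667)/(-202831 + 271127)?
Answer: 158839/68296 ≈ 2.3257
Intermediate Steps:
((103382 - 1*216210) + 271667)/(-202831 + 271127) = ((103382 - 216210) + 271667)/68296 = (-112828 + 271667)*(1/68296) = 158839*(1/68296) = 158839/68296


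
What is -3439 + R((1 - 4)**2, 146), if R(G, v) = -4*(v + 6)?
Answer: -4047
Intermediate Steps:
R(G, v) = -24 - 4*v (R(G, v) = -4*(6 + v) = -24 - 4*v)
-3439 + R((1 - 4)**2, 146) = -3439 + (-24 - 4*146) = -3439 + (-24 - 584) = -3439 - 608 = -4047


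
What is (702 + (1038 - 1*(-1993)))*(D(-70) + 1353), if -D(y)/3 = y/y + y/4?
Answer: 10471065/2 ≈ 5.2355e+6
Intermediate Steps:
D(y) = -3 - 3*y/4 (D(y) = -3*(y/y + y/4) = -3*(1 + y*(1/4)) = -3*(1 + y/4) = -3 - 3*y/4)
(702 + (1038 - 1*(-1993)))*(D(-70) + 1353) = (702 + (1038 - 1*(-1993)))*((-3 - 3/4*(-70)) + 1353) = (702 + (1038 + 1993))*((-3 + 105/2) + 1353) = (702 + 3031)*(99/2 + 1353) = 3733*(2805/2) = 10471065/2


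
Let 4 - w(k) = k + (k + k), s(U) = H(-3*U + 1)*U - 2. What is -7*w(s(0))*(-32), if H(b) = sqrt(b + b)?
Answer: 2240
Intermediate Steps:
H(b) = sqrt(2)*sqrt(b) (H(b) = sqrt(2*b) = sqrt(2)*sqrt(b))
s(U) = -2 + U*sqrt(2)*sqrt(1 - 3*U) (s(U) = (sqrt(2)*sqrt(-3*U + 1))*U - 2 = (sqrt(2)*sqrt(1 - 3*U))*U - 2 = U*sqrt(2)*sqrt(1 - 3*U) - 2 = -2 + U*sqrt(2)*sqrt(1 - 3*U))
w(k) = 4 - 3*k (w(k) = 4 - (k + (k + k)) = 4 - (k + 2*k) = 4 - 3*k)
-7*w(s(0))*(-32) = -7*(4 - 3*(-2 + 0*sqrt(2 - 6*0)))*(-32) = -7*(4 - 3*(-2 + 0*sqrt(2 + 0)))*(-32) = -7*(4 - 3*(-2 + 0*sqrt(2)))*(-32) = -7*(4 - 3*(-2 + 0))*(-32) = -7*(4 - 3*(-2))*(-32) = -7*(4 + 6)*(-32) = -7*10*(-32) = -70*(-32) = 2240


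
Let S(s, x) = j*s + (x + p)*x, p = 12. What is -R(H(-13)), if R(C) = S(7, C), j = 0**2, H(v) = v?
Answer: -13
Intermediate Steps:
j = 0
S(s, x) = x*(12 + x) (S(s, x) = 0*s + (x + 12)*x = 0 + (12 + x)*x = 0 + x*(12 + x) = x*(12 + x))
R(C) = C*(12 + C)
-R(H(-13)) = -(-13)*(12 - 13) = -(-13)*(-1) = -1*13 = -13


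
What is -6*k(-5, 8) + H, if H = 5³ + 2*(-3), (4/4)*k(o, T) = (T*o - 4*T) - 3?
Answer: 569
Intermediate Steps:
k(o, T) = -3 - 4*T + T*o (k(o, T) = (T*o - 4*T) - 3 = (-4*T + T*o) - 3 = -3 - 4*T + T*o)
H = 119 (H = 125 - 6 = 119)
-6*k(-5, 8) + H = -6*(-3 - 4*8 + 8*(-5)) + 119 = -6*(-3 - 32 - 40) + 119 = -6*(-75) + 119 = 450 + 119 = 569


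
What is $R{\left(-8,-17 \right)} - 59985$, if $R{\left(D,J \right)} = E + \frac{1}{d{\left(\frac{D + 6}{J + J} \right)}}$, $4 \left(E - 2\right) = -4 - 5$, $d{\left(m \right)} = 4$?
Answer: $-59985$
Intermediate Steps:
$E = - \frac{1}{4}$ ($E = 2 + \frac{-4 - 5}{4} = 2 + \frac{1}{4} \left(-9\right) = 2 - \frac{9}{4} = - \frac{1}{4} \approx -0.25$)
$R{\left(D,J \right)} = 0$ ($R{\left(D,J \right)} = - \frac{1}{4} + \frac{1}{4} = 0$)
$R{\left(-8,-17 \right)} - 59985 = 0 - 59985 = -59985$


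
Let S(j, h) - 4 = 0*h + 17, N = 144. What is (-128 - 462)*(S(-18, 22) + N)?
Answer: -97350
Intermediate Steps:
S(j, h) = 21 (S(j, h) = 4 + (0*h + 17) = 4 + (0 + 17) = 4 + 17 = 21)
(-128 - 462)*(S(-18, 22) + N) = (-128 - 462)*(21 + 144) = -590*165 = -97350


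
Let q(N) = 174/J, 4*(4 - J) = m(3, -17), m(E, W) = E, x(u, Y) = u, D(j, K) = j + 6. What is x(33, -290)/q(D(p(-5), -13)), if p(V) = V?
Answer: 143/232 ≈ 0.61638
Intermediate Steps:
D(j, K) = 6 + j
J = 13/4 (J = 4 - ¼*3 = 4 - ¾ = 13/4 ≈ 3.2500)
q(N) = 696/13 (q(N) = 174/(13/4) = 174*(4/13) = 696/13)
x(33, -290)/q(D(p(-5), -13)) = 33/(696/13) = 33*(13/696) = 143/232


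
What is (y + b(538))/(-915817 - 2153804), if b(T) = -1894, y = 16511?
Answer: -14617/3069621 ≈ -0.0047618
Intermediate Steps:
(y + b(538))/(-915817 - 2153804) = (16511 - 1894)/(-915817 - 2153804) = 14617/(-3069621) = 14617*(-1/3069621) = -14617/3069621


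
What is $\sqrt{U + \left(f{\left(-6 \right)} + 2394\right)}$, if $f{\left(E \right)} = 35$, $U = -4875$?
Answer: $i \sqrt{2446} \approx 49.457 i$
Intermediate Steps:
$\sqrt{U + \left(f{\left(-6 \right)} + 2394\right)} = \sqrt{-4875 + \left(35 + 2394\right)} = \sqrt{-4875 + 2429} = \sqrt{-2446} = i \sqrt{2446}$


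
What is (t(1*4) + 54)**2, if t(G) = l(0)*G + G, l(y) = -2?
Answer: 2500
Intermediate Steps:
t(G) = -G (t(G) = -2*G + G = -G)
(t(1*4) + 54)**2 = (-4 + 54)**2 = 50**2 = 2500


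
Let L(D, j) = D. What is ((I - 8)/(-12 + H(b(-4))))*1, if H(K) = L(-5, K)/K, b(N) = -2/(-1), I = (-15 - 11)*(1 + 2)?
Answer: 172/29 ≈ 5.9310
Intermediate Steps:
I = -78 (I = -26*3 = -78)
b(N) = 2 (b(N) = -2*(-1) = 2)
H(K) = -5/K
((I - 8)/(-12 + H(b(-4))))*1 = ((-78 - 8)/(-12 - 5/2))*1 = -86/(-12 - 5*½)*1 = -86/(-12 - 5/2)*1 = -86/(-29/2)*1 = -86*(-2/29)*1 = (172/29)*1 = 172/29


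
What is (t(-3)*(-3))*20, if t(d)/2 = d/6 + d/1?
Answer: 420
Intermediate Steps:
t(d) = 7*d/3 (t(d) = 2*(d/6 + d/1) = 2*(d*(⅙) + d*1) = 2*(d/6 + d) = 2*(7*d/6) = 7*d/3)
(t(-3)*(-3))*20 = (((7/3)*(-3))*(-3))*20 = -7*(-3)*20 = 21*20 = 420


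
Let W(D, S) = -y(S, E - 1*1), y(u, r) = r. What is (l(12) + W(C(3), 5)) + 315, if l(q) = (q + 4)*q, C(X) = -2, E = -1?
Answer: 509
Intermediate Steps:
W(D, S) = 2 (W(D, S) = -(-1 - 1*1) = -(-1 - 1) = -1*(-2) = 2)
l(q) = q*(4 + q) (l(q) = (4 + q)*q = q*(4 + q))
(l(12) + W(C(3), 5)) + 315 = (12*(4 + 12) + 2) + 315 = (12*16 + 2) + 315 = (192 + 2) + 315 = 194 + 315 = 509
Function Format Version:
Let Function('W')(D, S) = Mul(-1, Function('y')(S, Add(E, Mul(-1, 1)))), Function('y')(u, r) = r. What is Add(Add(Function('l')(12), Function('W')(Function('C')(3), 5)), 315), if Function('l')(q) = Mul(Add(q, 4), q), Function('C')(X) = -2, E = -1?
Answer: 509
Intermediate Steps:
Function('W')(D, S) = 2 (Function('W')(D, S) = Mul(-1, Add(-1, Mul(-1, 1))) = Mul(-1, Add(-1, -1)) = Mul(-1, -2) = 2)
Function('l')(q) = Mul(q, Add(4, q)) (Function('l')(q) = Mul(Add(4, q), q) = Mul(q, Add(4, q)))
Add(Add(Function('l')(12), Function('W')(Function('C')(3), 5)), 315) = Add(Add(Mul(12, Add(4, 12)), 2), 315) = Add(Add(Mul(12, 16), 2), 315) = Add(Add(192, 2), 315) = Add(194, 315) = 509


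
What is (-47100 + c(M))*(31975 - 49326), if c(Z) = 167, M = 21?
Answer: 814334483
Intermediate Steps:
(-47100 + c(M))*(31975 - 49326) = (-47100 + 167)*(31975 - 49326) = -46933*(-17351) = 814334483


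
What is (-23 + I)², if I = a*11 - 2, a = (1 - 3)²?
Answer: 361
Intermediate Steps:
a = 4 (a = (-2)² = 4)
I = 42 (I = 4*11 - 2 = 44 - 2 = 42)
(-23 + I)² = (-23 + 42)² = 19² = 361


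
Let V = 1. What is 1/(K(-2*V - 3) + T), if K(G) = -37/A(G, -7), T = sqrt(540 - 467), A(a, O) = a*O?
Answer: 1295/88056 + 1225*sqrt(73)/88056 ≈ 0.13357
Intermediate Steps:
A(a, O) = O*a
T = sqrt(73) ≈ 8.5440
K(G) = 37/(7*G) (K(G) = -37*(-1/(7*G)) = -(-37)/(7*G) = 37/(7*G))
1/(K(-2*V - 3) + T) = 1/(37/(7*(-2*1 - 3)) + sqrt(73)) = 1/(37/(7*(-2 - 3)) + sqrt(73)) = 1/((37/7)/(-5) + sqrt(73)) = 1/((37/7)*(-1/5) + sqrt(73)) = 1/(-37/35 + sqrt(73))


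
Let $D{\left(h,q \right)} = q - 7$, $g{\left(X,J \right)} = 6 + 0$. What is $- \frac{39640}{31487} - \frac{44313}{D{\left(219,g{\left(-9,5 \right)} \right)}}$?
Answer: $\frac{1395243791}{31487} \approx 44312.0$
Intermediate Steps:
$g{\left(X,J \right)} = 6$
$D{\left(h,q \right)} = -7 + q$
$- \frac{39640}{31487} - \frac{44313}{D{\left(219,g{\left(-9,5 \right)} \right)}} = - \frac{39640}{31487} - \frac{44313}{-7 + 6} = \left(-39640\right) \frac{1}{31487} - \frac{44313}{-1} = - \frac{39640}{31487} - -44313 = - \frac{39640}{31487} + 44313 = \frac{1395243791}{31487}$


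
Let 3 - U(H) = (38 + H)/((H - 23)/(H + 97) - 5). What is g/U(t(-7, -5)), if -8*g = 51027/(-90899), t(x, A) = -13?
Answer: 969513/105079244 ≈ 0.0092265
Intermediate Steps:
U(H) = 3 - (38 + H)/(-5 + (-23 + H)/(97 + H)) (U(H) = 3 - (38 + H)/((H - 23)/(H + 97) - 5) = 3 - (38 + H)/((-23 + H)/(97 + H) - 5) = 3 - (38 + H)/(-5 + (-23 + H)/(97 + H)))
g = 51027/727192 (g = -51027/(8*(-90899)) = -51027*(-1)/(8*90899) = -⅛*(-51027/90899) = 51027/727192 ≈ 0.070170)
g/U(t(-7, -5)) = 51027/(727192*(((5210 + (-13)² + 147*(-13))/(4*(127 - 13))))) = 51027/(727192*(((¼)*(5210 + 169 - 1911)/114))) = 51027/(727192*(((¼)*(1/114)*3468))) = 51027/(727192*(289/38)) = (51027/727192)*(38/289) = 969513/105079244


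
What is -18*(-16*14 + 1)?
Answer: 4014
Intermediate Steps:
-18*(-16*14 + 1) = -18*(-224 + 1) = -18*(-223) = 4014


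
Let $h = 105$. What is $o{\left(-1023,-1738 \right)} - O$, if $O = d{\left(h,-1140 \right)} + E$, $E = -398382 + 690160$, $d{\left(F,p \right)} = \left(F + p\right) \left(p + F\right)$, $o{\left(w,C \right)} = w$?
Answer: $-1364026$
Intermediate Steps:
$d{\left(F,p \right)} = \left(F + p\right)^{2}$ ($d{\left(F,p \right)} = \left(F + p\right) \left(F + p\right) = \left(F + p\right)^{2}$)
$E = 291778$
$O = 1363003$ ($O = \left(105 - 1140\right)^{2} + 291778 = \left(-1035\right)^{2} + 291778 = 1071225 + 291778 = 1363003$)
$o{\left(-1023,-1738 \right)} - O = -1023 - 1363003 = -1364026$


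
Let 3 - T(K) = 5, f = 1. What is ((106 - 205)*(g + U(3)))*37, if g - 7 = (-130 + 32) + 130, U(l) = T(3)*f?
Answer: -135531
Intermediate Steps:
T(K) = -2 (T(K) = 3 - 1*5 = 3 - 5 = -2)
U(l) = -2 (U(l) = -2*1 = -2)
g = 39 (g = 7 + ((-130 + 32) + 130) = 7 + (-98 + 130) = 7 + 32 = 39)
((106 - 205)*(g + U(3)))*37 = ((106 - 205)*(39 - 2))*37 = -99*37*37 = -3663*37 = -135531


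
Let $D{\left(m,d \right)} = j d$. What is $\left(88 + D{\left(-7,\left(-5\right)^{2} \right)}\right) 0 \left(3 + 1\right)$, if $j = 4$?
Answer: $0$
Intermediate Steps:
$D{\left(m,d \right)} = 4 d$
$\left(88 + D{\left(-7,\left(-5\right)^{2} \right)}\right) 0 \left(3 + 1\right) = \left(88 + 4 \left(-5\right)^{2}\right) 0 \left(3 + 1\right) = \left(88 + 4 \cdot 25\right) 0 \cdot 4 = \left(88 + 100\right) 0 = 188 \cdot 0 = 0$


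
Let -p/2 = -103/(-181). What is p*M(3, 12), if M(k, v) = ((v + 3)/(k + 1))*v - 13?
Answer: -6592/181 ≈ -36.420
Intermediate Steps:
p = -206/181 (p = -(-206)/(-181) = -(-206)*(-1)/181 = -2*103/181 = -206/181 ≈ -1.1381)
M(k, v) = -13 + v*(3 + v)/(1 + k) (M(k, v) = ((3 + v)/(1 + k))*v - 13 = v*(3 + v)/(1 + k) - 13 = -13 + v*(3 + v)/(1 + k))
p*M(3, 12) = -206*(-13 + 12² - 13*3 + 3*12)/(181*(1 + 3)) = -206*(-13 + 144 - 39 + 36)/(181*4) = -103*128/362 = -206/181*32 = -6592/181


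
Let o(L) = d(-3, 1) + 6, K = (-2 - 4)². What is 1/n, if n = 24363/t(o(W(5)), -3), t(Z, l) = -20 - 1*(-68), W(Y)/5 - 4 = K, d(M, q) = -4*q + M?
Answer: 16/8121 ≈ 0.0019702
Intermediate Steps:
K = 36 (K = (-6)² = 36)
d(M, q) = M - 4*q
W(Y) = 200 (W(Y) = 20 + 5*36 = 20 + 180 = 200)
o(L) = -1 (o(L) = (-3 - 4*1) + 6 = (-3 - 4) + 6 = -7 + 6 = -1)
t(Z, l) = 48 (t(Z, l) = -20 + 68 = 48)
n = 8121/16 (n = 24363/48 = 24363*(1/48) = 8121/16 ≈ 507.56)
1/n = 1/(8121/16) = 16/8121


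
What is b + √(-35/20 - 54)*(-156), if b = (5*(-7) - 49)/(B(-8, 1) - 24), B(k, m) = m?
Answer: 84/23 - 78*I*√223 ≈ 3.6522 - 1164.8*I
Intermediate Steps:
b = 84/23 (b = (5*(-7) - 49)/(1 - 24) = (-35 - 49)/(-23) = -84*(-1/23) = 84/23 ≈ 3.6522)
b + √(-35/20 - 54)*(-156) = 84/23 + √(-35/20 - 54)*(-156) = 84/23 + √(-35*1/20 - 54)*(-156) = 84/23 + √(-7/4 - 54)*(-156) = 84/23 + √(-223/4)*(-156) = 84/23 + (I*√223/2)*(-156) = 84/23 - 78*I*√223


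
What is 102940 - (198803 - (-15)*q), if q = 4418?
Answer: -162133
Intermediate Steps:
102940 - (198803 - (-15)*q) = 102940 - (198803 - (-15)*4418) = 102940 - (198803 - 1*(-66270)) = 102940 - (198803 + 66270) = 102940 - 1*265073 = 102940 - 265073 = -162133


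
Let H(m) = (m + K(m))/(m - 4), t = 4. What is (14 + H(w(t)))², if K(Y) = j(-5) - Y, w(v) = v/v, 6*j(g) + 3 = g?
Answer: 16900/81 ≈ 208.64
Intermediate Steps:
j(g) = -½ + g/6
w(v) = 1
K(Y) = -4/3 - Y (K(Y) = (-½ + (⅙)*(-5)) - Y = (-½ - ⅚) - Y = -4/3 - Y)
H(m) = -4/(3*(-4 + m)) (H(m) = (m + (-4/3 - m))/(m - 4) = -4/(3*(-4 + m)))
(14 + H(w(t)))² = (14 - 4/(-12 + 3*1))² = (14 - 4/(-12 + 3))² = (14 - 4/(-9))² = (14 - 4*(-⅑))² = (14 + 4/9)² = (130/9)² = 16900/81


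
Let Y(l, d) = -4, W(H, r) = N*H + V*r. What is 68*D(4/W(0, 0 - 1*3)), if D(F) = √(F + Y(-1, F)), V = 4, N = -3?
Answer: 68*I*√39/3 ≈ 141.55*I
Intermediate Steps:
W(H, r) = -3*H + 4*r
D(F) = √(-4 + F) (D(F) = √(F - 4) = √(-4 + F))
68*D(4/W(0, 0 - 1*3)) = 68*√(-4 + 4/(-3*0 + 4*(0 - 1*3))) = 68*√(-4 + 4/(0 + 4*(0 - 3))) = 68*√(-4 + 4/(0 + 4*(-3))) = 68*√(-4 + 4/(0 - 12)) = 68*√(-4 + 4/(-12)) = 68*√(-4 + 4*(-1/12)) = 68*√(-4 - ⅓) = 68*√(-13/3) = 68*(I*√39/3) = 68*I*√39/3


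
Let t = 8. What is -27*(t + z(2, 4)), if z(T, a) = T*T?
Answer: -324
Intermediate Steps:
z(T, a) = T**2
-27*(t + z(2, 4)) = -27*(8 + 2**2) = -27*(8 + 4) = -27*12 = -324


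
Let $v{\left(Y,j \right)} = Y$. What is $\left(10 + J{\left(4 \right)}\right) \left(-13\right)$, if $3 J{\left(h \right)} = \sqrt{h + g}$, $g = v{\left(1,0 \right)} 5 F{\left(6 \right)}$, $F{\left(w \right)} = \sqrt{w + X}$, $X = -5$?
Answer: $-143$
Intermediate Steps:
$F{\left(w \right)} = \sqrt{-5 + w}$ ($F{\left(w \right)} = \sqrt{w - 5} = \sqrt{-5 + w}$)
$g = 5$ ($g = 1 \cdot 5 \sqrt{-5 + 6} = 5 \sqrt{1} = 5 \cdot 1 = 5$)
$J{\left(h \right)} = \frac{\sqrt{5 + h}}{3}$ ($J{\left(h \right)} = \frac{\sqrt{h + 5}}{3} = \frac{\sqrt{5 + h}}{3}$)
$\left(10 + J{\left(4 \right)}\right) \left(-13\right) = \left(10 + \frac{\sqrt{5 + 4}}{3}\right) \left(-13\right) = \left(10 + \frac{\sqrt{9}}{3}\right) \left(-13\right) = \left(10 + \frac{1}{3} \cdot 3\right) \left(-13\right) = \left(10 + 1\right) \left(-13\right) = 11 \left(-13\right) = -143$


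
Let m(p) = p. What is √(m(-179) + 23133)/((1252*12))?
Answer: √22954/15024 ≈ 0.010084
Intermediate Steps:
√(m(-179) + 23133)/((1252*12)) = √(-179 + 23133)/((1252*12)) = √22954/15024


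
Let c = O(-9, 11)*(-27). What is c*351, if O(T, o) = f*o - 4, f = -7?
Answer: 767637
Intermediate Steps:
O(T, o) = -4 - 7*o (O(T, o) = -7*o - 4 = -4 - 7*o)
c = 2187 (c = (-4 - 7*11)*(-27) = (-4 - 77)*(-27) = -81*(-27) = 2187)
c*351 = 2187*351 = 767637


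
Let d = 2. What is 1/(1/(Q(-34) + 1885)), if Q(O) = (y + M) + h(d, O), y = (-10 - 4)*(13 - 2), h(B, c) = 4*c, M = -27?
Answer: 1568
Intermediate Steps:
y = -154 (y = -14*11 = -154)
Q(O) = -181 + 4*O (Q(O) = (-154 - 27) + 4*O = -181 + 4*O)
1/(1/(Q(-34) + 1885)) = 1/(1/((-181 + 4*(-34)) + 1885)) = 1/(1/((-181 - 136) + 1885)) = 1/(1/(-317 + 1885)) = 1/(1/1568) = 1568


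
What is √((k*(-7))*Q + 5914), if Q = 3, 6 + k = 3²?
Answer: √5851 ≈ 76.492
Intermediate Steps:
k = 3 (k = -6 + 3² = -6 + 9 = 3)
√((k*(-7))*Q + 5914) = √((3*(-7))*3 + 5914) = √(-21*3 + 5914) = √(-63 + 5914) = √5851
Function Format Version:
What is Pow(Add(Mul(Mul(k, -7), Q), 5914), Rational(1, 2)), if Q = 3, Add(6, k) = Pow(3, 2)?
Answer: Pow(5851, Rational(1, 2)) ≈ 76.492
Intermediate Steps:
k = 3 (k = Add(-6, Pow(3, 2)) = Add(-6, 9) = 3)
Pow(Add(Mul(Mul(k, -7), Q), 5914), Rational(1, 2)) = Pow(Add(Mul(Mul(3, -7), 3), 5914), Rational(1, 2)) = Pow(Add(Mul(-21, 3), 5914), Rational(1, 2)) = Pow(Add(-63, 5914), Rational(1, 2)) = Pow(5851, Rational(1, 2))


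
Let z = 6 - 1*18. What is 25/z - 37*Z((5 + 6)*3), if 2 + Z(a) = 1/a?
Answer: 3115/44 ≈ 70.795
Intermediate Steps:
z = -12 (z = 6 - 18 = -12)
Z(a) = -2 + 1/a
25/z - 37*Z((5 + 6)*3) = 25/(-12) - 37*(-2 + 1/((5 + 6)*3)) = 25*(-1/12) - 37*(-2 + 1/(11*3)) = -25/12 - 37*(-2 + 1/33) = -25/12 - 37*(-65/33) = -25/12 + 2405/33 = 3115/44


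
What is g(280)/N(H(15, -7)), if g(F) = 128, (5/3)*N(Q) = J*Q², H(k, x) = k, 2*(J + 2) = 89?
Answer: 256/11475 ≈ 0.022309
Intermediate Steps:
J = 85/2 (J = -2 + (½)*89 = -2 + 89/2 = 85/2 ≈ 42.500)
N(Q) = 51*Q²/2 (N(Q) = 3*(85*Q²/2)/5 = 51*Q²/2)
g(280)/N(H(15, -7)) = 128/(((51/2)*15²)) = 128/(((51/2)*225)) = 128/(11475/2) = 128*(2/11475) = 256/11475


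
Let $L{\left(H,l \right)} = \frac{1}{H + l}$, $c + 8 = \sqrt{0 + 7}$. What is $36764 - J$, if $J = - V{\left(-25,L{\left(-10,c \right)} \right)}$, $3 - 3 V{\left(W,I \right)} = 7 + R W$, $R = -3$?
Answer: $\frac{110213}{3} \approx 36738.0$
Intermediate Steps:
$c = -8 + \sqrt{7}$ ($c = -8 + \sqrt{0 + 7} = -8 + \sqrt{7} \approx -5.3542$)
$V{\left(W,I \right)} = - \frac{4}{3} + W$ ($V{\left(W,I \right)} = 1 - \frac{7 - 3 W}{3} = 1 + \left(- \frac{7}{3} + W\right) = - \frac{4}{3} + W$)
$J = \frac{79}{3}$ ($J = - (- \frac{4}{3} - 25) = \left(-1\right) \left(- \frac{79}{3}\right) = \frac{79}{3} \approx 26.333$)
$36764 - J = 36764 - \frac{79}{3} = \frac{110213}{3}$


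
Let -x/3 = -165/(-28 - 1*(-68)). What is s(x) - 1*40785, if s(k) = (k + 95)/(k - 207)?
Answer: -63503104/1557 ≈ -40786.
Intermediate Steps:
x = 99/8 (x = -(-495)/(-28 - 1*(-68)) = -(-495)/(-28 + 68) = -(-495)/40 = -3*(-33/8) = 99/8 ≈ 12.375)
s(k) = (95 + k)/(-207 + k)
s(x) - 1*40785 = (95 + 99/8)/(-207 + 99/8) - 1*40785 = (859/8)/(-1557/8) - 40785 = -8/1557*859/8 - 40785 = -859/1557 - 40785 = -63503104/1557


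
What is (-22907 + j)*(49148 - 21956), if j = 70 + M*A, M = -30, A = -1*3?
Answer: -618536424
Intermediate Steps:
A = -3
j = 160 (j = 70 - 30*(-3) = 70 + 90 = 160)
(-22907 + j)*(49148 - 21956) = (-22907 + 160)*(49148 - 21956) = -22747*27192 = -618536424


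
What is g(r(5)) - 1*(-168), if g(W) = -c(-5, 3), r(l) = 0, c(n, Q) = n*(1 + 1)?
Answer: 178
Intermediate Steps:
c(n, Q) = 2*n (c(n, Q) = n*2 = 2*n)
g(W) = 10 (g(W) = -2*(-5) = -1*(-10) = 10)
g(r(5)) - 1*(-168) = 10 - 1*(-168) = 10 + 168 = 178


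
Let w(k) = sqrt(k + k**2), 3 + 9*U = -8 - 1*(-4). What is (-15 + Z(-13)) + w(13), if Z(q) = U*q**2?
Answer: -1318/9 + sqrt(182) ≈ -132.95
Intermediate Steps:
U = -7/9 (U = -1/3 + (-8 - 1*(-4))/9 = -1/3 + (-8 + 4)/9 = -1/3 + (1/9)*(-4) = -1/3 - 4/9 = -7/9 ≈ -0.77778)
Z(q) = -7*q**2/9
(-15 + Z(-13)) + w(13) = (-15 - 7/9*(-13)**2) + sqrt(13*(1 + 13)) = (-15 - 7/9*169) + sqrt(13*14) = (-15 - 1183/9) + sqrt(182) = -1318/9 + sqrt(182)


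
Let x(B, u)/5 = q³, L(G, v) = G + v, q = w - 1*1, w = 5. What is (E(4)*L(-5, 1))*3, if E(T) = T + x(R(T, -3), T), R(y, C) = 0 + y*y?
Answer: -3888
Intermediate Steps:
q = 4 (q = 5 - 1*1 = 5 - 1 = 4)
R(y, C) = y² (R(y, C) = 0 + y² = y²)
x(B, u) = 320 (x(B, u) = 5*4³ = 5*64 = 320)
E(T) = 320 + T (E(T) = T + 320 = 320 + T)
(E(4)*L(-5, 1))*3 = ((320 + 4)*(-5 + 1))*3 = (324*(-4))*3 = -1296*3 = -3888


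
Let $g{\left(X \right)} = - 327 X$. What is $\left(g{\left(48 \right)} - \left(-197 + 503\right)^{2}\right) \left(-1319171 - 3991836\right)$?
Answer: $580663017324$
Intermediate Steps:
$\left(g{\left(48 \right)} - \left(-197 + 503\right)^{2}\right) \left(-1319171 - 3991836\right) = \left(\left(-327\right) 48 - \left(-197 + 503\right)^{2}\right) \left(-1319171 - 3991836\right) = \left(-15696 - 306^{2}\right) \left(-5311007\right) = \left(-15696 - 93636\right) \left(-5311007\right) = \left(-109332\right) \left(-5311007\right) = 580663017324$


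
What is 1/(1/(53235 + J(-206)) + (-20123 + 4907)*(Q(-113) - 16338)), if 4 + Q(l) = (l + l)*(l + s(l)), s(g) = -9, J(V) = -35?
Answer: -53200/9090586175999 ≈ -5.8522e-9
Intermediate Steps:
Q(l) = -4 + 2*l*(-9 + l) (Q(l) = -4 + (l + l)*(l - 9) = -4 + (2*l)*(-9 + l) = -4 + 2*l*(-9 + l))
1/(1/(53235 + J(-206)) + (-20123 + 4907)*(Q(-113) - 16338)) = 1/(1/(53235 - 35) + (-20123 + 4907)*((-4 - 18*(-113) + 2*(-113)**2) - 16338)) = 1/(1/53200 - 15216*((-4 + 2034 + 2*12769) - 16338)) = 1/(1/53200 - 15216*((-4 + 2034 + 25538) - 16338)) = 1/(1/53200 - 15216*(27568 - 16338)) = 1/(1/53200 - 15216*11230) = 1/(1/53200 - 170875680) = 1/(-9090586175999/53200) = -53200/9090586175999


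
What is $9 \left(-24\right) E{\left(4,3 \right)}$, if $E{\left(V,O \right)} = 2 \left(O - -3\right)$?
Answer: $-2592$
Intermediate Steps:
$E{\left(V,O \right)} = 6 + 2 O$ ($E{\left(V,O \right)} = 2 \left(O + 3\right) = 2 \left(3 + O\right) = 6 + 2 O$)
$9 \left(-24\right) E{\left(4,3 \right)} = 9 \left(-24\right) \left(6 + 2 \cdot 3\right) = - 216 \left(6 + 6\right) = \left(-216\right) 12 = -2592$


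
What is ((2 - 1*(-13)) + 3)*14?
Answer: 252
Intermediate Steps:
((2 - 1*(-13)) + 3)*14 = ((2 + 13) + 3)*14 = (15 + 3)*14 = 18*14 = 252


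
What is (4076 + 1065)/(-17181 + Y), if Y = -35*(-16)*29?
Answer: -5141/941 ≈ -5.4633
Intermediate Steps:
Y = 16240 (Y = 560*29 = 16240)
(4076 + 1065)/(-17181 + Y) = (4076 + 1065)/(-17181 + 16240) = 5141/(-941) = 5141*(-1/941) = -5141/941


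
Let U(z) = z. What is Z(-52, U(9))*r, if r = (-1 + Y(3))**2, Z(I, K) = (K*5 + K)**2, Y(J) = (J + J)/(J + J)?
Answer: 0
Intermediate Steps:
Y(J) = 1 (Y(J) = (2*J)/((2*J)) = (2*J)*(1/(2*J)) = 1)
Z(I, K) = 36*K**2 (Z(I, K) = (5*K + K)**2 = (6*K)**2 = 36*K**2)
r = 0 (r = (-1 + 1)**2 = 0**2 = 0)
Z(-52, U(9))*r = (36*9**2)*0 = (36*81)*0 = 2916*0 = 0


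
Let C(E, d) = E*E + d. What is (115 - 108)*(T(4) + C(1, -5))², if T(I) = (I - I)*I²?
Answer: 112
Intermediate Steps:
T(I) = 0 (T(I) = 0*I² = 0)
C(E, d) = d + E² (C(E, d) = E² + d = d + E²)
(115 - 108)*(T(4) + C(1, -5))² = (115 - 108)*(0 + (-5 + 1²))² = 7*(0 + (-5 + 1))² = 7*(0 - 4)² = 7*(-4)² = 7*16 = 112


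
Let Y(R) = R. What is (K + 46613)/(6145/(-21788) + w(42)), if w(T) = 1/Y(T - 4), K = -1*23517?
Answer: -9561097312/105861 ≈ -90318.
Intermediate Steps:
K = -23517
w(T) = 1/(-4 + T) (w(T) = 1/(T - 4) = 1/(-4 + T))
(K + 46613)/(6145/(-21788) + w(42)) = (-23517 + 46613)/(6145/(-21788) + 1/(-4 + 42)) = 23096/(6145*(-1/21788) + 1/38) = 23096/(-6145/21788 + 1/38) = 23096/(-105861/413972) = 23096*(-413972/105861) = -9561097312/105861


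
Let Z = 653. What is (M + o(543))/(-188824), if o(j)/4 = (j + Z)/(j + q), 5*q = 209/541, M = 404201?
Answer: -37112119409/17336686736 ≈ -2.1407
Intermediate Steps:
q = 209/2705 (q = (209/541)/5 = (209*(1/541))/5 = (1/5)*(209/541) = 209/2705 ≈ 0.077264)
o(j) = 4*(653 + j)/(209/2705 + j) (o(j) = 4*((j + 653)/(j + 209/2705)) = 4*((653 + j)/(209/2705 + j)) = 4*(653 + j)/(209/2705 + j))
(M + o(543))/(-188824) = (404201 + 10820*(653 + 543)/(209 + 2705*543))/(-188824) = (404201 + 10820*1196/(209 + 1468815))*(-1/188824) = (404201 + 10820*1196/1469024)*(-1/188824) = (404201 + 10820*(1/1469024)*1196)*(-1/188824) = (404201 + 808795/91814)*(-1/188824) = (37112119409/91814)*(-1/188824) = -37112119409/17336686736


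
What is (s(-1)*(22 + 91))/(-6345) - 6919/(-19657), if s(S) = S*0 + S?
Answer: 4192936/11338515 ≈ 0.36980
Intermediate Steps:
s(S) = S (s(S) = 0 + S = S)
(s(-1)*(22 + 91))/(-6345) - 6919/(-19657) = -(22 + 91)/(-6345) - 6919/(-19657) = -1*113*(-1/6345) - 6919*(-1/19657) = -113*(-1/6345) + 629/1787 = 113/6345 + 629/1787 = 4192936/11338515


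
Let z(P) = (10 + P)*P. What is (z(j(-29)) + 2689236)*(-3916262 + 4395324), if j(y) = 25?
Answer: 1288729955882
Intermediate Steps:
z(P) = P*(10 + P)
(z(j(-29)) + 2689236)*(-3916262 + 4395324) = (25*(10 + 25) + 2689236)*(-3916262 + 4395324) = (25*35 + 2689236)*479062 = (875 + 2689236)*479062 = 2690111*479062 = 1288729955882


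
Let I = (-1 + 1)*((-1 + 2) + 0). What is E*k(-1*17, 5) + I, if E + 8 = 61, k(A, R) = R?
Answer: 265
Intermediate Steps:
E = 53 (E = -8 + 61 = 53)
I = 0 (I = 0*(1 + 0) = 0*1 = 0)
E*k(-1*17, 5) + I = 53*5 + 0 = 265 + 0 = 265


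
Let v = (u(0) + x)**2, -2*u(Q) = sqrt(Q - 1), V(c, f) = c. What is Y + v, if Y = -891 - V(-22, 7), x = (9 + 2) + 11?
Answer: -869 + (44 - I)**2/4 ≈ -385.25 - 22.0*I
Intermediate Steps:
x = 22 (x = 11 + 11 = 22)
u(Q) = -sqrt(-1 + Q)/2 (u(Q) = -sqrt(Q - 1)/2 = -sqrt(-1 + Q)/2)
v = (22 - I/2)**2 (v = (-sqrt(-1 + 0)/2 + 22)**2 = (-I/2 + 22)**2 = (22 - I/2)**2 ≈ 483.75 - 22.0*I)
Y = -869 (Y = -891 - 1*(-22) = -891 + 22 = -869)
Y + v = -869 + (44 - I)**2/4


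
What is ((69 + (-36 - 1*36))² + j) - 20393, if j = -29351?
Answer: -49735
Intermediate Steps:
((69 + (-36 - 1*36))² + j) - 20393 = ((69 + (-36 - 1*36))² - 29351) - 20393 = ((69 + (-36 - 36))² - 29351) - 20393 = ((69 - 72)² - 29351) - 20393 = ((-3)² - 29351) - 20393 = (9 - 29351) - 20393 = -29342 - 20393 = -49735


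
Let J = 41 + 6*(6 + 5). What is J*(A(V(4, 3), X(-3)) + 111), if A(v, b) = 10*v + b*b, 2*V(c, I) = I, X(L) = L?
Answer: 14445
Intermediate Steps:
V(c, I) = I/2
J = 107 (J = 41 + 6*11 = 41 + 66 = 107)
A(v, b) = b² + 10*v (A(v, b) = 10*v + b² = b² + 10*v)
J*(A(V(4, 3), X(-3)) + 111) = 107*(((-3)² + 10*((½)*3)) + 111) = 107*((9 + 10*(3/2)) + 111) = 107*((9 + 15) + 111) = 107*(24 + 111) = 107*135 = 14445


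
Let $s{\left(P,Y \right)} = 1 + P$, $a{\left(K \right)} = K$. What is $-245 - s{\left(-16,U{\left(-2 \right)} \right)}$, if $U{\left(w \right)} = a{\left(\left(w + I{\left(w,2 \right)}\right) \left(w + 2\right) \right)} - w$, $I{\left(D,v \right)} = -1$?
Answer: $-230$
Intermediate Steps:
$U{\left(w \right)} = - w + \left(-1 + w\right) \left(2 + w\right)$ ($U{\left(w \right)} = \left(w - 1\right) \left(w + 2\right) - w = \left(-1 + w\right) \left(2 + w\right) - w = - w + \left(-1 + w\right) \left(2 + w\right)$)
$-245 - s{\left(-16,U{\left(-2 \right)} \right)} = -245 - \left(1 - 16\right) = -245 - -15 = -245 + 15 = -230$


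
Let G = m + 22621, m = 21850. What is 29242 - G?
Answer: -15229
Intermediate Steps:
G = 44471 (G = 21850 + 22621 = 44471)
29242 - G = 29242 - 1*44471 = 29242 - 44471 = -15229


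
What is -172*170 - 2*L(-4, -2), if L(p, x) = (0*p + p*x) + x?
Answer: -29252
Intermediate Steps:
L(p, x) = x + p*x (L(p, x) = (0 + p*x) + x = p*x + x = x + p*x)
-172*170 - 2*L(-4, -2) = -172*170 - (-4)*(1 - 4) = -29240 - (-4)*(-3) = -29240 - 2*6 = -29240 - 12 = -29252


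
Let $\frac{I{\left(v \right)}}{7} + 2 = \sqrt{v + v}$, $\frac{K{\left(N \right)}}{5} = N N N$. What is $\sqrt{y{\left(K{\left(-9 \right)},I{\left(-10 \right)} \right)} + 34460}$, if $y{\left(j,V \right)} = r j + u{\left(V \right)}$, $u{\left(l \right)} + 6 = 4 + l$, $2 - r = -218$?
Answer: $\sqrt{-767456 + 14 i \sqrt{5}} \approx 0.018 + 876.05 i$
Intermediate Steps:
$r = 220$ ($r = 2 - -218 = 2 + 218 = 220$)
$K{\left(N \right)} = 5 N^{3}$ ($K{\left(N \right)} = 5 N N N = 5 N^{2} N = 5 N^{3}$)
$u{\left(l \right)} = -2 + l$ ($u{\left(l \right)} = -6 + \left(4 + l\right) = -2 + l$)
$I{\left(v \right)} = -14 + 7 \sqrt{2} \sqrt{v}$ ($I{\left(v \right)} = -14 + 7 \sqrt{v + v} = -14 + 7 \sqrt{2 v} = -14 + 7 \sqrt{2} \sqrt{v}$)
$y{\left(j,V \right)} = -2 + V + 220 j$ ($y{\left(j,V \right)} = 220 j + \left(-2 + V\right) = -2 + V + 220 j$)
$\sqrt{y{\left(K{\left(-9 \right)},I{\left(-10 \right)} \right)} + 34460} = \sqrt{\left(-2 - \left(14 - 7 \sqrt{2} \sqrt{-10}\right) + 220 \cdot 5 \left(-9\right)^{3}\right) + 34460} = \sqrt{\left(-2 - \left(14 - 7 \sqrt{2} i \sqrt{10}\right) + 220 \cdot 5 \left(-729\right)\right) + 34460} = \sqrt{\left(-2 - \left(14 - 14 i \sqrt{5}\right) + 220 \left(-3645\right)\right) + 34460} = \sqrt{\left(-2 - \left(14 - 14 i \sqrt{5}\right) - 801900\right) + 34460} = \sqrt{\left(-801916 + 14 i \sqrt{5}\right) + 34460} = \sqrt{-767456 + 14 i \sqrt{5}}$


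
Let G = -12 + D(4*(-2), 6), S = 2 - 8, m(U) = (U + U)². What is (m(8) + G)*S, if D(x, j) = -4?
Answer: -1440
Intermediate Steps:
m(U) = 4*U² (m(U) = (2*U)² = 4*U²)
S = -6
G = -16 (G = -12 - 4 = -16)
(m(8) + G)*S = (4*8² - 16)*(-6) = (4*64 - 16)*(-6) = (256 - 16)*(-6) = 240*(-6) = -1440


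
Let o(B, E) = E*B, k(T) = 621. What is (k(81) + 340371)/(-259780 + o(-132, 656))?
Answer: -85248/86593 ≈ -0.98447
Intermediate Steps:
o(B, E) = B*E
(k(81) + 340371)/(-259780 + o(-132, 656)) = (621 + 340371)/(-259780 - 132*656) = 340992/(-259780 - 86592) = 340992/(-346372) = 340992*(-1/346372) = -85248/86593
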